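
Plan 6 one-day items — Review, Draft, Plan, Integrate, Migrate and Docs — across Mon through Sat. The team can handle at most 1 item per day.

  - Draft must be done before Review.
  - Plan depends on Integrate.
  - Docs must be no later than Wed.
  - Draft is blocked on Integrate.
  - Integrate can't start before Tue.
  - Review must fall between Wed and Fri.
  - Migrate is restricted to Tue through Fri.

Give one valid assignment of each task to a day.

Plan in Sat, Integrate in Tue, Docs in Mon, Migrate in Fri, Review in Thu, Draft in Wed

Checking: Integrate(Tue) before Draft(Wed); Integrate(Tue) before Plan(Sat); Draft(Wed) before Review(Thu); Docs=Mon in [Mon,Wed]; Migrate=Fri in [Tue,Fri]; Integrate=Tue in [Tue,Sat]; Review=Thu in [Wed,Fri]; max 1 per day (cap 1).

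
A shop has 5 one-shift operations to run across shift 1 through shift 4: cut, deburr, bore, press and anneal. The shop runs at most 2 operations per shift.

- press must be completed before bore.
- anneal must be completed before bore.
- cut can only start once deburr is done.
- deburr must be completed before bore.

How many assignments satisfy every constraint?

Splitting on cut: it can be shift 2 (9), shift 3 (20), shift 4 (30). Listing each branch's schedules as (deburr, bore, press, anneal) by shift number:
cut=shift 2: (1,3,1,2) (1,3,2,1) (1,4,1,2) (1,4,1,3) (1,4,2,1) (1,4,2,3) (1,4,3,1) (1,4,3,2) (1,4,3,3) — 9.
cut=shift 3: (1,3,1,2) (1,3,2,1) (1,3,2,2) (1,4,1,2) (1,4,1,3) (1,4,2,1) (1,4,2,2) (1,4,2,3) (1,4,3,1) (1,4,3,2) (2,3,1,1) (2,3,1,2) (2,3,2,1) (2,4,1,1) (2,4,1,2) (2,4,1,3) (2,4,2,1) (2,4,2,3) (2,4,3,1) (2,4,3,2) — 20.
cut=shift 4: (1,3,1,2) (1,3,2,1) (1,3,2,2) (1,4,1,2) (1,4,1,3) (1,4,2,1) (1,4,2,2) (1,4,2,3) (1,4,3,1) (1,4,3,2) (1,4,3,3) (2,3,1,1) (2,3,1,2) (2,3,2,1) (2,4,1,1) (2,4,1,2) (2,4,1,3) (2,4,2,1) (2,4,2,3) (2,4,3,1) (2,4,3,2) (2,4,3,3) (3,4,1,1) (3,4,1,2) (3,4,1,3) (3,4,2,1) (3,4,2,2) (3,4,2,3) (3,4,3,1) (3,4,3,2) — 30.
Summing: 9 + 20 + 30 = 59.

59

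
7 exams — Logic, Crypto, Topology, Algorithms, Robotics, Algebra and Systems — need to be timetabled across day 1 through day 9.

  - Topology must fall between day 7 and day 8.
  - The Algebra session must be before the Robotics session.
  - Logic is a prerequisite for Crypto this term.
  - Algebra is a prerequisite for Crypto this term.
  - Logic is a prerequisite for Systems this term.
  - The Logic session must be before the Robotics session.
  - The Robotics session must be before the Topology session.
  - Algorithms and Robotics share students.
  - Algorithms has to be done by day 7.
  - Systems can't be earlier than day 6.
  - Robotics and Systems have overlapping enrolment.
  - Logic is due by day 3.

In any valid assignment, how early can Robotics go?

day 2

Precedence pushes Robotics to at least day 2; downstream work caps Robotics at day 7.
Robotics at day 2 is achievable: Robotics -> day 2; Systems -> day 6; Crypto -> day 2; Algorithms -> day 1; Logic -> day 1; Algebra -> day 1; Topology -> day 7.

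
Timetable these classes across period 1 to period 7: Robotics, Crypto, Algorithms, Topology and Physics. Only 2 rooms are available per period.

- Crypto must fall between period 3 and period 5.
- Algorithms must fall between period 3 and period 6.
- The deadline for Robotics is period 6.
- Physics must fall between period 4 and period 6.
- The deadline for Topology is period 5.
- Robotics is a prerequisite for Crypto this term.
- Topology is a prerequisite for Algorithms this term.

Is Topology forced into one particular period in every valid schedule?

Topology can be period 1 (e.g. Topology -> period 1; Physics -> period 4; Crypto -> period 3; Robotics -> period 1; Algorithms -> period 3) or period 2 (e.g. Robotics in period 1; Physics in period 4; Topology in period 2; Crypto in period 3; Algorithms in period 3).

No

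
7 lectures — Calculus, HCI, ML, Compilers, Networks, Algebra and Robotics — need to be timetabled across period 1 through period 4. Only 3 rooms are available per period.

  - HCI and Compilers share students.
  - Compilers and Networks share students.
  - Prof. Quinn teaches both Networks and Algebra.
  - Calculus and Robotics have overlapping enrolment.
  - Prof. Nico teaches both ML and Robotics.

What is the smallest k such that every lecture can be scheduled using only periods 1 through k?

With at most 3 per period and 7 lectures, at least 3 periods are needed.
3 works (last occupied period: period 3): for example Networks -> period 3, Calculus -> period 1, ML -> period 1, HCI -> period 1, Robotics -> period 2, Algebra -> period 2, Compilers -> period 2.

3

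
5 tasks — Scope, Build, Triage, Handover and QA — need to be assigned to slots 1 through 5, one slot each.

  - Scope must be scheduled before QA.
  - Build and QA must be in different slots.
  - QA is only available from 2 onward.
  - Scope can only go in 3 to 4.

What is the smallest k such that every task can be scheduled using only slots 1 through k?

The precedence chain requires at least 2 distinct slots.
Propagating the time windows through the other constraints, QA can't land before 4, so the schedule must run through at least slot 4.
4 works (last occupied slot: 4): for example Handover=1, QA=4, Scope=3, Build=1, Triage=1.

4 slots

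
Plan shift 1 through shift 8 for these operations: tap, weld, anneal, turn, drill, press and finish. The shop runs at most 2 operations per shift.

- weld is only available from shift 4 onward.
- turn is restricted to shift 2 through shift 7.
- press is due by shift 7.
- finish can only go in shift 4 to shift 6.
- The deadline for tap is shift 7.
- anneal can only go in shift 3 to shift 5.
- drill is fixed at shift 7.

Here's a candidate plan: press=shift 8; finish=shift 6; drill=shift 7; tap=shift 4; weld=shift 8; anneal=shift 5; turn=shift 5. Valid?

The deadline for tap is shift 7 — holds.
press is due by shift 7 — violated.
finish can only go in shift 4 to shift 6 — holds.
anneal can only go in shift 3 to shift 5 — holds.
turn is restricted to shift 2 through shift 7 — holds.
The shop runs at most 2 operations per shift — holds.
weld is only available from shift 4 onward — holds.
drill is fixed at shift 7 — holds.

No. press is due by shift 7 is not satisfied.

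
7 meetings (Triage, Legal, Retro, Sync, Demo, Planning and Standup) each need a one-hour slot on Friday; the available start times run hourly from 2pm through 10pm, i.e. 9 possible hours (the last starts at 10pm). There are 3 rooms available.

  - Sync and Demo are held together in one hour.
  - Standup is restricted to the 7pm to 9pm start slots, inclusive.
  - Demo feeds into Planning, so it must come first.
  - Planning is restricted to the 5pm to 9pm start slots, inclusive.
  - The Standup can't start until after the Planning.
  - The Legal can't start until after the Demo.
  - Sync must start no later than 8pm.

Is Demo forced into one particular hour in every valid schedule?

No

Demo can be 2pm (e.g. Planning in 5pm; Standup in 7pm; Demo in 2pm; Legal in 3pm; Retro in 3pm; Triage in 2pm; Sync in 2pm) or 3pm (e.g. Planning -> 5pm; Demo -> 3pm; Standup -> 7pm; Retro -> 2pm; Legal -> 4pm; Sync -> 3pm; Triage -> 2pm).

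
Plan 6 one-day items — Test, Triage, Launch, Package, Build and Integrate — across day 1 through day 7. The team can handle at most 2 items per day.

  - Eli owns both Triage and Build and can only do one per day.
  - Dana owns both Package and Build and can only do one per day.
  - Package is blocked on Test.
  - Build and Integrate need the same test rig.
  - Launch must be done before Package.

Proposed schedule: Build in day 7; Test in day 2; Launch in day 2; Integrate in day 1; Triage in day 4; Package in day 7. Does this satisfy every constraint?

No — it violates: Dana owns both Package and Build and can only do one per day

Build and Integrate need the same test rig — holds.
Package is blocked on Test — holds.
Eli owns both Triage and Build and can only do one per day — holds.
Launch must be done before Package — holds.
The team can handle at most 2 items per day — holds.
Dana owns both Package and Build and can only do one per day — violated.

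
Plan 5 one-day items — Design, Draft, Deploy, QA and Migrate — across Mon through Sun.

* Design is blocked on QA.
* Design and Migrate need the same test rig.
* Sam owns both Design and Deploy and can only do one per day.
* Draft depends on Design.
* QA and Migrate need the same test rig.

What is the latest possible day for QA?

Fri

Downstream work caps QA at Fri.
QA at Fri is achievable: QA in Fri; Deploy in Mon; Migrate in Mon; Draft in Sun; Design in Sat.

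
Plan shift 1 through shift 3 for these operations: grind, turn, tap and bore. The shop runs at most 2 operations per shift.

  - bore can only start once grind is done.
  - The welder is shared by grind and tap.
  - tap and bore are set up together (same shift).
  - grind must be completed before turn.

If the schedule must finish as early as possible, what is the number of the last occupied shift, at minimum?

shift 3

The precedence chain requires at least 2 distinct shifts.
With at most 2 per shift and 4 operations, at least 2 shifts are needed.
Could 2 shifts be enough, i.e. nothing placed later than shift 2? No: bore must come after grind (at shift 1 or later) → {shift 2}; grind must come before bore (at shift 2 or earlier) → {shift 1}; turn must come after grind (at shift 1 or later) → {shift 2}; tap must be in the same shift as bore (in {shift 2}) → {shift 2}; that puts turn, tap and bore all in shift 2 — more than 2 per shift.
So 2 shifts is not enough.
3 works (last occupied shift: shift 3): for example tap in shift 3, grind in shift 1, turn in shift 2, bore in shift 3.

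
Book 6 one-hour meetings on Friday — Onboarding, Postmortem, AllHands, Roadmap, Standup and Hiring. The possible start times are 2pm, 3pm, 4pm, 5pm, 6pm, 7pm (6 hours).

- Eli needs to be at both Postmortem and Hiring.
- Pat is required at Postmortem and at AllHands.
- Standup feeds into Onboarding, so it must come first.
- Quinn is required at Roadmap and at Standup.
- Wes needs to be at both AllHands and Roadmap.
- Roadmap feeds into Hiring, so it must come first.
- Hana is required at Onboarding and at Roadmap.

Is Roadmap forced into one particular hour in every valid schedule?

No

Roadmap can be 2pm (e.g. Roadmap -> 2pm, AllHands -> 3pm, Postmortem -> 2pm, Hiring -> 3pm, Standup -> 3pm, Onboarding -> 4pm) or 3pm (e.g. Hiring -> 4pm, Roadmap -> 3pm, Standup -> 2pm, AllHands -> 4pm, Postmortem -> 2pm, Onboarding -> 4pm).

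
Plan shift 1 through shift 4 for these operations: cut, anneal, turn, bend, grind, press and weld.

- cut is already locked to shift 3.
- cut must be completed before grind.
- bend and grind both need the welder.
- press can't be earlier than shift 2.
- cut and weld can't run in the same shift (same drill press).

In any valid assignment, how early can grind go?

Precedence pushes grind to at least shift 4.
grind at shift 4 is achievable: weld in shift 1, turn in shift 1, anneal in shift 1, cut in shift 3, grind in shift 4, bend in shift 1, press in shift 2.

shift 4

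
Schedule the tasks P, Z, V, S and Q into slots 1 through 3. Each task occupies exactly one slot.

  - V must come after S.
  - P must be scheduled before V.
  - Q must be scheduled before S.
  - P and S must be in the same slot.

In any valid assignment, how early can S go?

Precedence pushes S to at least 2; downstream work caps S at 2.
S at 2 is achievable: S=2; Z=1; Q=1; V=3; P=2.

2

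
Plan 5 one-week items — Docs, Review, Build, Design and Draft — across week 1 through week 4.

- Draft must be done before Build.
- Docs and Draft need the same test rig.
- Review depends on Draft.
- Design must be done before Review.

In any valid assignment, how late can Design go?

week 3

Downstream work caps Design at week 3.
Design at week 3 is achievable: Review -> week 4; Design -> week 3; Build -> week 2; Draft -> week 1; Docs -> week 2.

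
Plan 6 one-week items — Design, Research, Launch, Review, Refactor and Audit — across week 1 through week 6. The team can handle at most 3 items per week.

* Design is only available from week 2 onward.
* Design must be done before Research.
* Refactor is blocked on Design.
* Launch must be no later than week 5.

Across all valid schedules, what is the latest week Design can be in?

week 5

Design is available from week 2; downstream work caps Design at week 5.
Design at week 5 is achievable: Review=week 1; Refactor=week 6; Design=week 5; Audit=week 1; Research=week 6; Launch=week 1.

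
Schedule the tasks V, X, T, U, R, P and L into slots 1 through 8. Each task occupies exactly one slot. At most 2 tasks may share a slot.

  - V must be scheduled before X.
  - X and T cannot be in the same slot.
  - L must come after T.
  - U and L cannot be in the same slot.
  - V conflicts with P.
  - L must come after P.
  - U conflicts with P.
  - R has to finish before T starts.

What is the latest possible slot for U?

8

U at 8 is achievable: T in 2; P in 2; R in 1; L in 3; U in 8; V in 1; X in 3.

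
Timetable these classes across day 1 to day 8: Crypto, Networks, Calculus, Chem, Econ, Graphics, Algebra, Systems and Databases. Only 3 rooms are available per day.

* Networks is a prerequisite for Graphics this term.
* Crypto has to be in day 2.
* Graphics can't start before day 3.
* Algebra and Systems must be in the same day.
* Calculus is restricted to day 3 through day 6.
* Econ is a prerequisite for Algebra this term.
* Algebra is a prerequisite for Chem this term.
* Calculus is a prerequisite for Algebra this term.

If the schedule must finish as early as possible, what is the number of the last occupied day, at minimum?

5

The precedence chain requires at least 3 distinct days.
With at most 3 per day and 9 classes, at least 3 days are needed.
Propagating the time windows through the other constraints, Chem can't land before day 5, so the schedule must run through at least day 5.
5 works (last occupied day: day 5): for example Graphics=day 3, Systems=day 4, Algebra=day 4, Calculus=day 3, Networks=day 1, Databases=day 1, Chem=day 5, Crypto=day 2, Econ=day 1.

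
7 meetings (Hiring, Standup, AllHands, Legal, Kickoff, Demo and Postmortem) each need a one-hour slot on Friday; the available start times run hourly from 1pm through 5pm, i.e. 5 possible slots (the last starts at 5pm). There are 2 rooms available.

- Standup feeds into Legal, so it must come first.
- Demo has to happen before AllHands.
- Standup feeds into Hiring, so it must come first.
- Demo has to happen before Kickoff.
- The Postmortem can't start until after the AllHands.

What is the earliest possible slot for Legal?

Precedence pushes Legal to at least 2pm.
Legal at 2pm is achievable: Standup in 1pm, Legal in 2pm, Hiring in 3pm, AllHands in 2pm, Kickoff in 3pm, Postmortem in 4pm, Demo in 1pm.

2pm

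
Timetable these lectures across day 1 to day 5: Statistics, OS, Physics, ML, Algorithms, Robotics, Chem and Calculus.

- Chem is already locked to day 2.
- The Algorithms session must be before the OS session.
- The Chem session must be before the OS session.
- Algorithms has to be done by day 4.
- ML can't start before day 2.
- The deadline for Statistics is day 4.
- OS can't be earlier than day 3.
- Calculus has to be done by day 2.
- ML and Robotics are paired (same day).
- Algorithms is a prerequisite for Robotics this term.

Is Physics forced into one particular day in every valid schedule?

Physics can be day 1 (e.g. ML=day 2, Robotics=day 2, Chem=day 2, OS=day 3, Calculus=day 1, Algorithms=day 1, Physics=day 1, Statistics=day 1) or day 2 (e.g. Physics in day 2; Algorithms in day 1; OS in day 3; Chem in day 2; Calculus in day 1; Statistics in day 1; ML in day 2; Robotics in day 2).

No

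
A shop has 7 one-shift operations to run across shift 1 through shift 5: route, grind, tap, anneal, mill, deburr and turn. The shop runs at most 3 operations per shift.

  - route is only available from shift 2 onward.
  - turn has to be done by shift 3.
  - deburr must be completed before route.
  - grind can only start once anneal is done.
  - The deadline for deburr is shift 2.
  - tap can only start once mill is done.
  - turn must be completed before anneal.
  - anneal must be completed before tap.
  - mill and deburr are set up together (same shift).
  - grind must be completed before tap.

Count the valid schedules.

35

Splitting on route: it can be shift 2 (5), shift 3 (10), shift 4 (10), shift 5 (10). Listing each branch's schedules as (grind, tap, anneal, mill, deburr, turn) by shift number:
route=shift 2: (3,4,2,1,1,1) (3,5,2,1,1,1) (4,5,2,1,1,1) (4,5,3,1,1,1) (4,5,3,1,1,2) — 5.
route=shift 3: (3,4,2,1,1,1) (3,4,2,2,2,1) (3,5,2,1,1,1) (3,5,2,2,2,1) (4,5,2,1,1,1) (4,5,2,2,2,1) (4,5,3,1,1,1) (4,5,3,1,1,2) (4,5,3,2,2,1) (4,5,3,2,2,2) — 10.
route=shift 4: (3,4,2,1,1,1) (3,4,2,2,2,1) (3,5,2,1,1,1) (3,5,2,2,2,1) (4,5,2,1,1,1) (4,5,2,2,2,1) (4,5,3,1,1,1) (4,5,3,1,1,2) (4,5,3,2,2,1) (4,5,3,2,2,2) — 10.
route=shift 5: (3,4,2,1,1,1) (3,4,2,2,2,1) (3,5,2,1,1,1) (3,5,2,2,2,1) (4,5,2,1,1,1) (4,5,2,2,2,1) (4,5,3,1,1,1) (4,5,3,1,1,2) (4,5,3,2,2,1) (4,5,3,2,2,2) — 10.
Summing: 5 + 10 + 10 + 10 = 35.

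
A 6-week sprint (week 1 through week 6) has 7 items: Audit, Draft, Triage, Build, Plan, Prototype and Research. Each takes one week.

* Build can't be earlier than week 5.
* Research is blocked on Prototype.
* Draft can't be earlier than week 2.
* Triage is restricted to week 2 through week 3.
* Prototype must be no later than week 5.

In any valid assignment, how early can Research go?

week 2

Precedence pushes Research to at least week 2.
Research at week 2 is achievable: Triage in week 2; Draft in week 2; Build in week 5; Research in week 2; Prototype in week 1; Audit in week 1; Plan in week 1.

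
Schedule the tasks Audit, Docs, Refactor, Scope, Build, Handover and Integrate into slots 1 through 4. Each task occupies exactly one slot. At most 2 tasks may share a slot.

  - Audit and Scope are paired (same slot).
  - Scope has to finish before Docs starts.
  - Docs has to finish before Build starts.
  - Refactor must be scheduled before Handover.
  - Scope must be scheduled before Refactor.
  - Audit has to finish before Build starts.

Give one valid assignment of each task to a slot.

Refactor -> 2, Integrate -> 4, Docs -> 2, Audit -> 1, Handover -> 3, Build -> 3, Scope -> 1

Checking: Scope(1) before Docs(2); Scope(1) before Refactor(2); Audit(1) before Build(3); Refactor(2) before Handover(3); Docs(2) before Build(3); Audit = Scope = 1; max 2 per slot (cap 2).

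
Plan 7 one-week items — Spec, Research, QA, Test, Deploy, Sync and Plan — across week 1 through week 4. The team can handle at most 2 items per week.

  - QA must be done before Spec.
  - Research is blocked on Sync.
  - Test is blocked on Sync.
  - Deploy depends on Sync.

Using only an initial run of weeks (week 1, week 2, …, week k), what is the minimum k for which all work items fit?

The precedence chain requires at least 2 distinct weeks.
With at most 2 per week and 7 work items, at least 4 weeks are needed.
4 works (last occupied week: week 4): for example Research in week 2; QA in week 1; Test in week 3; Spec in week 2; Plan in week 4; Sync in week 1; Deploy in week 3.

4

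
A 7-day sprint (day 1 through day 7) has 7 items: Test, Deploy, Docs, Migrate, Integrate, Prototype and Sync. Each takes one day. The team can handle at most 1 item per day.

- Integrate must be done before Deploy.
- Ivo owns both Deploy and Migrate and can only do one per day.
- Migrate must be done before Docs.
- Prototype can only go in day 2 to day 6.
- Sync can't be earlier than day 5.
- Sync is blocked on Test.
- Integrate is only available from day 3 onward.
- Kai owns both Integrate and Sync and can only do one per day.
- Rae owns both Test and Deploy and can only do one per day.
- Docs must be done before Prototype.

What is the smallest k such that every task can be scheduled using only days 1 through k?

7 days

The precedence chain requires at least 3 distinct days.
With at most 1 per day and 7 tasks, at least 7 days are needed.
Sync can't be placed before day 5, so the schedule must run through at least day 5.
7 works (last occupied day: day 7): for example Migrate -> day 1; Integrate -> day 3; Prototype -> day 6; Docs -> day 2; Deploy -> day 7; Test -> day 4; Sync -> day 5.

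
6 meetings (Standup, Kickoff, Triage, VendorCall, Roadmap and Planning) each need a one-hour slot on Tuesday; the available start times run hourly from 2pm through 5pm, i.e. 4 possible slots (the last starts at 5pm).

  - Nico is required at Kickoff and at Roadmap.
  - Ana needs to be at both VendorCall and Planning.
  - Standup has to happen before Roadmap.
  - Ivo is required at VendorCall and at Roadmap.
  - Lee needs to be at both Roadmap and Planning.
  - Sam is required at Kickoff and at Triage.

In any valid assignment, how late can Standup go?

4pm

Downstream work caps Standup at 4pm.
Standup at 4pm is achievable: Roadmap=5pm; Triage=3pm; Standup=4pm; VendorCall=2pm; Kickoff=2pm; Planning=3pm.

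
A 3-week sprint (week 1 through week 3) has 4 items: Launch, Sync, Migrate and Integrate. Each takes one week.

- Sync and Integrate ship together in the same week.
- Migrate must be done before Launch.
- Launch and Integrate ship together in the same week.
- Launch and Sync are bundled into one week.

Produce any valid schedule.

Migrate=week 1, Sync=week 2, Integrate=week 2, Launch=week 2

Checking: Migrate(week 1) before Launch(week 2); Launch = Integrate = week 2; Sync = Integrate = week 2; Launch = Sync = week 2.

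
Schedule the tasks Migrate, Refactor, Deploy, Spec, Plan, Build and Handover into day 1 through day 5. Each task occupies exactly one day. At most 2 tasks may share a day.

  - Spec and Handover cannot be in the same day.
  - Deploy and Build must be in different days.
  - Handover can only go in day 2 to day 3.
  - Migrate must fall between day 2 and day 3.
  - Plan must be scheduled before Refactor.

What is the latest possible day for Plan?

day 4

Downstream work caps Plan at day 4.
Plan at day 4 is achievable: Handover in day 2; Build in day 3; Spec in day 1; Deploy in day 1; Migrate in day 2; Plan in day 4; Refactor in day 5.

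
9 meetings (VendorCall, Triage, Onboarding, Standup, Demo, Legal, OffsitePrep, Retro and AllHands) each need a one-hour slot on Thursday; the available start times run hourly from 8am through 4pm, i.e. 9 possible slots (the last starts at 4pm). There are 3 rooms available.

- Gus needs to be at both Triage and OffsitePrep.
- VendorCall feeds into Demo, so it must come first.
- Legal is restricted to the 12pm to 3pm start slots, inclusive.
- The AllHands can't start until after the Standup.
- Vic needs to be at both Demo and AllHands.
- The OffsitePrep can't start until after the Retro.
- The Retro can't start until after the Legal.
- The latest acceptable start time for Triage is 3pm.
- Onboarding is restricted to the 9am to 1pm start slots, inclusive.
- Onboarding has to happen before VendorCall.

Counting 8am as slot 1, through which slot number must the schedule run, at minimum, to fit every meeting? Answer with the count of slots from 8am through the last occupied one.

7 slots

The precedence chain requires at least 3 distinct slots.
With at most 3 per slot and 9 meetings, at least 3 slots are needed.
Propagating the time windows through the other constraints, OffsitePrep can't land before 2pm — that is slot 7 counting from 8am — so the schedule must run through at least 7 slots.
7 works (last occupied slot: 2pm): for example VendorCall -> 10am; Retro -> 1pm; Standup -> 8am; Legal -> 12pm; Triage -> 8am; OffsitePrep -> 2pm; AllHands -> 9am; Demo -> 11am; Onboarding -> 9am.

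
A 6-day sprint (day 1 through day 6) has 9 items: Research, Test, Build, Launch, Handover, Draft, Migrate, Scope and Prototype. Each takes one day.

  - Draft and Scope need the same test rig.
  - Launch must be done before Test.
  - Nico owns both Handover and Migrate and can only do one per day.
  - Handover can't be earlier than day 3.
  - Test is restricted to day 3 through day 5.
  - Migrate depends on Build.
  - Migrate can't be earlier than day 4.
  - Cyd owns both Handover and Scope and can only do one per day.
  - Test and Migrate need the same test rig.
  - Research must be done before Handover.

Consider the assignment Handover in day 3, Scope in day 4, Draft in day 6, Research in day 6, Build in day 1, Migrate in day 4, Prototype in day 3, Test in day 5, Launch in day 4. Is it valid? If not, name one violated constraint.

Invalid. Research must be done before Handover.

Research must be done before Handover — violated.
Launch must be done before Test — holds.
Test and Migrate need the same test rig — holds.
Cyd owns both Handover and Scope and can only do one per day — holds.
Handover can't be earlier than day 3 — holds.
Migrate can't be earlier than day 4 — holds.
Nico owns both Handover and Migrate and can only do one per day — holds.
Draft and Scope need the same test rig — holds.
Test is restricted to day 3 through day 5 — holds.
Migrate depends on Build — holds.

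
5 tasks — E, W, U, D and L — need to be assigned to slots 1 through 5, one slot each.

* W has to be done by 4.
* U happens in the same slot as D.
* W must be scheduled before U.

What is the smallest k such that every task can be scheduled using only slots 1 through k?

2

The precedence chain requires at least 2 distinct slots.
2 works (last occupied slot: 2): for example E in 1; U in 2; W in 1; D in 2; L in 1.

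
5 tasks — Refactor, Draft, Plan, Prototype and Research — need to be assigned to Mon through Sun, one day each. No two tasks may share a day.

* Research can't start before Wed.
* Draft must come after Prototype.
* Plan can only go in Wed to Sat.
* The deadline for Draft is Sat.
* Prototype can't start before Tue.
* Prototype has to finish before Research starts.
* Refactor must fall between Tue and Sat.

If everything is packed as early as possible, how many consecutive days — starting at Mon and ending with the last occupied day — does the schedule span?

The precedence chain requires at least 2 distinct days.
With at most 1 per day and 5 tasks, at least 5 days are needed.
Plan can't be placed before Wed — that is day 3 counting from Mon — so the schedule must run through at least 3 days.
Could 5 days be enough, i.e. nothing placed later than Fri? No: Refactor's window within 5 days is {Tue, Wed, Thu, Fri}; Draft's window within 5 days is {Mon, Tue, Wed, Thu, Fri}; Plan's window within 5 days is {Wed, Thu, Fri}; Prototype's window within 5 days is {Tue, Wed, Thu, Fri}; Research's window within 5 days is {Wed, Thu, Fri}; Draft must come after Prototype (at Tue or later) → {Wed, Thu, Fri}; Prototype must come before Draft (at Fri or earlier) → {Tue, Wed, Thu}; Refactor, Draft, Plan, Prototype and Research are all confined to {Tue, Wed, Thu, Fri} — 5 tasks for 4 days at most 1 apiece is too many.
So 5 days is not enough.
6 works (last occupied day: Sat): for example Prototype=Tue; Research=Wed; Draft=Sat; Refactor=Fri; Plan=Thu.

6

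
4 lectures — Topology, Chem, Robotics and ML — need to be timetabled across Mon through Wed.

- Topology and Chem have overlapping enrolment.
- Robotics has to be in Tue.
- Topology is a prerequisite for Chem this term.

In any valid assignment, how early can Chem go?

Precedence pushes Chem to at least Tue.
Chem at Tue is achievable: Robotics=Tue, Topology=Mon, ML=Mon, Chem=Tue.

Tue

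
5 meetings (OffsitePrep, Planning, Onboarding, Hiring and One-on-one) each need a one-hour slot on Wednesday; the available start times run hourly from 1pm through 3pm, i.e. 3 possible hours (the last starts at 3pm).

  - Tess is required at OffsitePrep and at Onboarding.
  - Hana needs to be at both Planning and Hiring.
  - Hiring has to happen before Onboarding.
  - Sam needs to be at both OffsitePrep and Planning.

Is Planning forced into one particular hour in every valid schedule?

Planning can be 1pm (e.g. Hiring -> 2pm; Planning -> 1pm; Onboarding -> 3pm; One-on-one -> 1pm; OffsitePrep -> 2pm) or 2pm (e.g. Hiring in 1pm; Onboarding in 2pm; OffsitePrep in 1pm; One-on-one in 1pm; Planning in 2pm).

No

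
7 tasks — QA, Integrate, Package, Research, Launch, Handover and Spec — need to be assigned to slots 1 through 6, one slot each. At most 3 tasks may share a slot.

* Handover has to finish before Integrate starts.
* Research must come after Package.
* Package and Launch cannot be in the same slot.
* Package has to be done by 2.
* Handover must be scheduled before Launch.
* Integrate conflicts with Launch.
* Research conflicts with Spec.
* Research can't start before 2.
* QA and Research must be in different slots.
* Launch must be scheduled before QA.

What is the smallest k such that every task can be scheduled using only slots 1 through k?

3 slots

The precedence chain requires at least 3 distinct slots.
With at most 3 per slot and 7 tasks, at least 3 slots are needed.
3 works (last occupied slot: 3): for example Integrate=3, Spec=1, Package=1, QA=3, Launch=2, Handover=1, Research=2.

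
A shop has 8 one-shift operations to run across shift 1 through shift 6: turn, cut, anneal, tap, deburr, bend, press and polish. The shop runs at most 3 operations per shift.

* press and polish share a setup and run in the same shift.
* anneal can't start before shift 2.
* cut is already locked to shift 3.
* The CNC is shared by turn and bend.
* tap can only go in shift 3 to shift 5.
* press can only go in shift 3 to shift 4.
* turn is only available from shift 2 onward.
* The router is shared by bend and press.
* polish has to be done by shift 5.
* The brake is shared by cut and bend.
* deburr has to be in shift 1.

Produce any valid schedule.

press -> shift 3, anneal -> shift 2, bend -> shift 1, turn -> shift 2, tap -> shift 4, cut -> shift 3, deburr -> shift 1, polish -> shift 3

Checking: cut(shift 3) != bend(shift 1); turn(shift 2) != bend(shift 1); bend(shift 1) != press(shift 3); press = polish = shift 3; tap=shift 4 in [shift 3,shift 5]; turn=shift 2 in [shift 2,shift 6]; polish=shift 3 in [shift 1,shift 5]; deburr=shift 1 in [shift 1,shift 1]; press=shift 3 in [shift 3,shift 4]; cut=shift 3 in [shift 3,shift 3]; anneal=shift 2 in [shift 2,shift 6]; max 3 per shift (cap 3).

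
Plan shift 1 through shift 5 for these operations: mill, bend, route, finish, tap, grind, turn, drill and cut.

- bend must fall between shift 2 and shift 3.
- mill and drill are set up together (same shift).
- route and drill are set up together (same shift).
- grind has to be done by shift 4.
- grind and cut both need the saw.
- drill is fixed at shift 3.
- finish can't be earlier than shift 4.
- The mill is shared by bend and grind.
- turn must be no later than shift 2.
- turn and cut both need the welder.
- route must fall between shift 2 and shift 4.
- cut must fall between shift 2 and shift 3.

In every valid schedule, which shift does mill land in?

shift 3

Mill must be in the same shift as drill, which can't be before shift 3, so mill is at least shift 3; mill must be in the same shift as drill, which can't be after shift 3, so mill is at most shift 3.
So mill is pinned to shift 3.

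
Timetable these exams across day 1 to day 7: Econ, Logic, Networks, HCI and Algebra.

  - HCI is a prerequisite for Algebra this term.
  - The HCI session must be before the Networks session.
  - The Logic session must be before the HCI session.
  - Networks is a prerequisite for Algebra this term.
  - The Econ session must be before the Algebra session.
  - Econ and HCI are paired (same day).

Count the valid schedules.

35

Splitting on Econ: it can be day 2 (10), day 3 (12), day 4 (9), day 5 (4). Listing each branch's schedules as (Logic, Networks, HCI, Algebra) by day number:
Econ=day 2: (1,3,2,4) (1,3,2,5) (1,3,2,6) (1,3,2,7) (1,4,2,5) (1,4,2,6) (1,4,2,7) (1,5,2,6) (1,5,2,7) (1,6,2,7) — 10.
Econ=day 3: (1,4,3,5) (1,4,3,6) (1,4,3,7) (1,5,3,6) (1,5,3,7) (1,6,3,7) (2,4,3,5) (2,4,3,6) (2,4,3,7) (2,5,3,6) (2,5,3,7) (2,6,3,7) — 12.
Econ=day 4: (1,5,4,6) (1,5,4,7) (1,6,4,7) (2,5,4,6) (2,5,4,7) (2,6,4,7) (3,5,4,6) (3,5,4,7) (3,6,4,7) — 9.
Econ=day 5: (1,6,5,7) (2,6,5,7) (3,6,5,7) (4,6,5,7) — 4.
Summing: 10 + 12 + 9 + 4 = 35.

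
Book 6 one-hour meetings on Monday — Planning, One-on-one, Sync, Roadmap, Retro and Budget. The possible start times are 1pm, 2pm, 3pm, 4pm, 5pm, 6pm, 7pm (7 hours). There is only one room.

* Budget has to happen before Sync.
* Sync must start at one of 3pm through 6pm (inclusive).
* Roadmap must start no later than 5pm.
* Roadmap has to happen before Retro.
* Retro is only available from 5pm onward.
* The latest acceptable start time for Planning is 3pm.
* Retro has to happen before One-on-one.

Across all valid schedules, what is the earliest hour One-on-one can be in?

Precedence pushes One-on-one to at least 6pm.
One-on-one at 6pm is achievable: One-on-one=6pm, Budget=2pm, Roadmap=4pm, Sync=3pm, Planning=1pm, Retro=5pm.

6pm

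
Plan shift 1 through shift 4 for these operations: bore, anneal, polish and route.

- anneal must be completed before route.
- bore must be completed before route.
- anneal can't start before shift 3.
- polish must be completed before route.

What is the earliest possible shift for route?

Precedence pushes route to at least shift 4.
route at shift 4 is achievable: bore=shift 1; route=shift 4; anneal=shift 3; polish=shift 1.

shift 4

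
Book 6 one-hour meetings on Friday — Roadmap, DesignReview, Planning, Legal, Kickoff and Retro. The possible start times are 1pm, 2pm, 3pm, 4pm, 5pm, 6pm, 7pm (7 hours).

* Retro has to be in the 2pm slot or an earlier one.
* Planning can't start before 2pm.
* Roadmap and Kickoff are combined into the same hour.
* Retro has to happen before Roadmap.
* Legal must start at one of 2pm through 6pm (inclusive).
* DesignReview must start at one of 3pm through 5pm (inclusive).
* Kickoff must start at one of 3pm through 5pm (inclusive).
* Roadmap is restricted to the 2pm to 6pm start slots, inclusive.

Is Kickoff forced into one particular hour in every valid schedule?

No

Kickoff can be 3pm (e.g. DesignReview -> 3pm; Planning -> 2pm; Legal -> 2pm; Roadmap -> 3pm; Kickoff -> 3pm; Retro -> 1pm) or 4pm (e.g. Retro=1pm, Legal=2pm, Roadmap=4pm, Planning=2pm, DesignReview=3pm, Kickoff=4pm).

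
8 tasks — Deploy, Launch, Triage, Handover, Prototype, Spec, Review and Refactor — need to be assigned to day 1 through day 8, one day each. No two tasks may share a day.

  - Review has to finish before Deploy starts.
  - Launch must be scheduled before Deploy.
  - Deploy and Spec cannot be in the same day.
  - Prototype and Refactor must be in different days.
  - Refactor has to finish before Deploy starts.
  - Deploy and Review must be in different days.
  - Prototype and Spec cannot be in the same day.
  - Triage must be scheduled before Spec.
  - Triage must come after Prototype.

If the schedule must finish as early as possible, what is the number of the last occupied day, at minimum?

day 8

The precedence chain requires at least 3 distinct days.
With at most 1 per day and 8 tasks, at least 8 days are needed.
8 works (last occupied day: day 8): for example Spec -> day 7; Prototype -> day 5; Review -> day 2; Launch -> day 1; Triage -> day 6; Deploy -> day 4; Handover -> day 8; Refactor -> day 3.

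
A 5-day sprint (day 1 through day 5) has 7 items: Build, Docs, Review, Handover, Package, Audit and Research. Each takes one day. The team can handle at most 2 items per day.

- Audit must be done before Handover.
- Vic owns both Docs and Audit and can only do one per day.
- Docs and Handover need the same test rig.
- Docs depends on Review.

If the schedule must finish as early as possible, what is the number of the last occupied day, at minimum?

4

The precedence chain requires at least 2 distinct days.
With at most 2 per day and 7 work items, at least 4 days are needed.
4 works (last occupied day: day 4): for example Review=day 1; Docs=day 2; Build=day 2; Package=day 3; Audit=day 1; Research=day 4; Handover=day 3.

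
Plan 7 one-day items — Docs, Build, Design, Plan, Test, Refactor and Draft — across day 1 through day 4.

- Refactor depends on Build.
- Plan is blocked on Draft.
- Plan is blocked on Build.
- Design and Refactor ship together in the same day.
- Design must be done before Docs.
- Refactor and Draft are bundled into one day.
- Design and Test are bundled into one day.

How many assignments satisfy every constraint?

Splitting on Docs: it can be day 3 (2), day 4 (4). Listing each branch's schedules as (Build, Design, Plan, Test, Refactor, Draft) by day number:
Docs=day 3: (1,2,3,2,2,2) (1,2,4,2,2,2) — 2.
Docs=day 4: (1,2,3,2,2,2) (1,2,4,2,2,2) (1,3,4,3,3,3) (2,3,4,3,3,3) — 4.
Summing: 2 + 4 = 6.

6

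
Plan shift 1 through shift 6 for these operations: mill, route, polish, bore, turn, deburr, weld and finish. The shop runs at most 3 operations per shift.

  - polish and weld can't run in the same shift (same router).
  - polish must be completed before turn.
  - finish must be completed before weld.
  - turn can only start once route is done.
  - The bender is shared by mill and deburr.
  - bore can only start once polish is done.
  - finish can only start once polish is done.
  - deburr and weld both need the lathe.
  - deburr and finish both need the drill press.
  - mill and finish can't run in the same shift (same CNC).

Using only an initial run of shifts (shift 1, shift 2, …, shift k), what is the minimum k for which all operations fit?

3 shifts

The precedence chain requires at least 3 distinct shifts.
With at most 3 per shift and 8 operations, at least 3 shifts are needed.
3 works (last occupied shift: shift 3): for example mill in shift 3, weld in shift 3, bore in shift 2, finish in shift 2, turn in shift 2, polish in shift 1, route in shift 1, deburr in shift 1.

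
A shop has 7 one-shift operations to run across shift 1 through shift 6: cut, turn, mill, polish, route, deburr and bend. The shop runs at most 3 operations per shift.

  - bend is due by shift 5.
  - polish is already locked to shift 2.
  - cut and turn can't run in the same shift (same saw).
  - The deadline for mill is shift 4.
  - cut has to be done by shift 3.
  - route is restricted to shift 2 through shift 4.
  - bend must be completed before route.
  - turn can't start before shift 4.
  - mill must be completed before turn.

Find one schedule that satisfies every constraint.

polish -> shift 2, deburr -> shift 2, route -> shift 2, turn -> shift 4, bend -> shift 1, mill -> shift 1, cut -> shift 1

Checking: bend(shift 1) before route(shift 2); mill(shift 1) before turn(shift 4); cut(shift 1) != turn(shift 4); polish=shift 2 in [shift 2,shift 2]; mill=shift 1 in [shift 1,shift 4]; route=shift 2 in [shift 2,shift 4]; bend=shift 1 in [shift 1,shift 5]; cut=shift 1 in [shift 1,shift 3]; turn=shift 4 in [shift 4,shift 6]; max 3 per shift (cap 3).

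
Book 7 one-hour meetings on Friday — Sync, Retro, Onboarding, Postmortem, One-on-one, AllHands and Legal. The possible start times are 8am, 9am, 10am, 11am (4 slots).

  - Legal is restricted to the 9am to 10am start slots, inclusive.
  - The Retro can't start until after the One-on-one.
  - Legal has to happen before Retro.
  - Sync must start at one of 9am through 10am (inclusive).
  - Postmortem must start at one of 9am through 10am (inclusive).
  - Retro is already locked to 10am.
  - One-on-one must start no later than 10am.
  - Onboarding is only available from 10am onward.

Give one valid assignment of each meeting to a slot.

Sync=9am; Postmortem=9am; AllHands=8am; Legal=9am; One-on-one=8am; Onboarding=10am; Retro=10am

Checking: One-on-one(8am) before Retro(10am); Legal(9am) before Retro(10am); Sync=9am in [9am,10am]; Onboarding=10am in [10am,11am]; One-on-one=8am in [8am,10am]; Retro=10am in [10am,10am]; Postmortem=9am in [9am,10am]; Legal=9am in [9am,10am].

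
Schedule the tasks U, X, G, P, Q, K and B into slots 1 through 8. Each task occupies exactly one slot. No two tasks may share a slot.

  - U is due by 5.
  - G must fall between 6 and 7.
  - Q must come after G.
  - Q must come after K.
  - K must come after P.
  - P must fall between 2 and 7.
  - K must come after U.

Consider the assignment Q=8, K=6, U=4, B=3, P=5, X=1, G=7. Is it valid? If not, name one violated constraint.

Yes, all constraints hold

No two tasks may share a slot — holds.
Q must come after G — holds.
K must come after P — holds.
Q must come after K — holds.
K must come after U — holds.
U is due by 5 — holds.
G must fall between 6 and 7 — holds.
P must fall between 2 and 7 — holds.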